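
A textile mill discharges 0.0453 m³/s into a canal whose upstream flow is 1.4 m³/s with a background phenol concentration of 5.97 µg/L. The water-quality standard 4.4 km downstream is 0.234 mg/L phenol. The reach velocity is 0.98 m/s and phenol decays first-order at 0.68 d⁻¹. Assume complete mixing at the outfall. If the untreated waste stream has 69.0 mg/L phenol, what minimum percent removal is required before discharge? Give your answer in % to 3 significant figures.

89.1 %

5.97 µg/L = 0.00597 mg/L.
Travel time to the compliance point: t = 4400/0.98 = 4490 s = 0.05197 d; decay factor exp(−0.68·0.05197) = 0.9653.
So the concentration just after mixing may be at most 0.234/0.9653 = 0.2424 mg/L.
Mass balance: 0.2424·1.445 = 0.0453·Cₑ + 1.4·0.00597.
Cₑ = (0.3504 − 0.008358) / 0.0453 = 7.55 mg/L.
Required removal = 1 − 7.55/69.0 = 89.06 %.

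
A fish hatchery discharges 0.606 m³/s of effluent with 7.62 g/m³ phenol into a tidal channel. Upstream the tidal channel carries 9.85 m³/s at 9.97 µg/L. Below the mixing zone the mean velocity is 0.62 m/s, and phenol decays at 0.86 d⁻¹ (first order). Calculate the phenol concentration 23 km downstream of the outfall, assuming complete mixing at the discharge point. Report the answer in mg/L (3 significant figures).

9.97 µg/L = 0.00997 mg/L.
After complete mixing, C₀ = (0.606·7.62 + 9.85·0.00997) / 10.46 = 0.451 mg/L.
Travel time t = 2.3e+04 m / 0.62 m/s = 3.71e+04 s = 0.4294 d.
C = 0.451·exp(−0.86·0.4294) = 0.451·0.6913 = 0.3118 mg/L.

0.312 mg/L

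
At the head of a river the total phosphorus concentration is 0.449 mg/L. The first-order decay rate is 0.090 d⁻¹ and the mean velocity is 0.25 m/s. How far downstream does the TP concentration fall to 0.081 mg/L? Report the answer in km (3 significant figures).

411 km

From C = C₀·e^(−kt), t = ln(C₀/C)/k = ln(0.449/0.081)/0.090 = 1.713/0.090 = 19.03 d.
Distance = v·t = 0.25 m/s × 1.644e+06 s = 4.11e+05 m = 411 km.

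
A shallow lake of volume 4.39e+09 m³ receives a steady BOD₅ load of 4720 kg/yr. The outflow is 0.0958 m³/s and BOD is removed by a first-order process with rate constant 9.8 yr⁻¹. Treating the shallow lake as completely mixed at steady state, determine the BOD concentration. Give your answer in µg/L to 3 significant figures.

0.110 µg/L

Outflow Q = 0.0958 m³/s × 3.156e+07 s/yr = 3.023e+06 m³/yr.
Steady-state CSTR mass balance: W = Q·C + k·V·C, so C = W/(Q + kV).
Q + kV = 3.023e+06 + 9.8·4.39e+09 = 4.303e+10 m³/yr.
C = 4720/4.303e+10 = 1.097e-07 kg/m³ = 0.0001097 mg/L = 0.1097 µg/L.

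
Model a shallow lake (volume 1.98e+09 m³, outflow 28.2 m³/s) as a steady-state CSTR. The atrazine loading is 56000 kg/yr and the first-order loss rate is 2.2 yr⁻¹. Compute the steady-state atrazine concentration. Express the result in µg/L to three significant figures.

Outflow Q = 28.2 m³/s × 3.156e+07 s/yr = 8.899e+08 m³/yr.
Steady-state CSTR mass balance: W = Q·C + k·V·C, so C = W/(Q + kV).
Q + kV = 8.899e+08 + 2.2·1.98e+09 = 5.246e+09 m³/yr.
C = 56000/5.246e+09 = 1.067e-05 kg/m³ = 0.01067 mg/L = 10.67 µg/L.

10.7 µg/L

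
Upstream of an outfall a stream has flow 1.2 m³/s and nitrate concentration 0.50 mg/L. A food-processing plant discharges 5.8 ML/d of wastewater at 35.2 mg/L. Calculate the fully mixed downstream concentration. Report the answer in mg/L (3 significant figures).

5.8 ML/d = 0.06713 m³/s.
Flow-weighted mixing gives C = (0.06713·35.2 + 1.2·0.5) / (0.06713 + 1.2) = 2.963/1.267 = 2.338 mg/L.

2.34 mg/L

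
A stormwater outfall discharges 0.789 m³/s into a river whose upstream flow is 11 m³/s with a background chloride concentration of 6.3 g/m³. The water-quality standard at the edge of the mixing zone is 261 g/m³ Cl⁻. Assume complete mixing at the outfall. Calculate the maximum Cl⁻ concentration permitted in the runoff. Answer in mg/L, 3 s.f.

Mass balance: 261·11.79 = 0.789·Cₑ + 11·6.3.
Cₑ = (3077 − 69.3) / 0.789 = 3812 mg/L.

3810 mg/L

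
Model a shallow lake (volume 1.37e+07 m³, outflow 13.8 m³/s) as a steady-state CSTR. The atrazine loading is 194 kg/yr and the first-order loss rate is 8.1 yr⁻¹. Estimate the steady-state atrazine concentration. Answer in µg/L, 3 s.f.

0.355 µg/L

Outflow Q = 13.8 m³/s × 3.156e+07 s/yr = 4.355e+08 m³/yr.
Steady-state CSTR mass balance: W = Q·C + k·V·C, so C = W/(Q + kV).
Q + kV = 4.355e+08 + 8.1·1.37e+07 = 5.465e+08 m³/yr.
C = 194/5.465e+08 = 3.55e-07 kg/m³ = 0.000355 mg/L = 0.355 µg/L.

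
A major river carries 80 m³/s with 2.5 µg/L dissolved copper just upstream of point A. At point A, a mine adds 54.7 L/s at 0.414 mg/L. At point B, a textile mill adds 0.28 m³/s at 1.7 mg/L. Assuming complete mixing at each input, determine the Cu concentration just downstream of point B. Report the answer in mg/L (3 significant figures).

0.00870 mg/L

2.5 µg/L = 0.0025 mg/L.
54.7 L/s = 0.0547 m³/s.
After input A: C = (80·0.0025 + 0.0547·0.414) / 80.05 = 0.002781 mg/L.
After input B: C = (80.05·0.002781 + 0.28·1.7) / 80.33 = 0.008697 mg/L.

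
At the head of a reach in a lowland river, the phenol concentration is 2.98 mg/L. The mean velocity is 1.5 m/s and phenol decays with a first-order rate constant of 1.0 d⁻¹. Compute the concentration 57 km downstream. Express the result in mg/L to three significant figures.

1.92 mg/L

Travel time t = 57 km / 1.5 m/s = 5.7e+04/1.5 = 3.8e+04 s = 0.4398 d.
First-order decay: C = 2.98·exp(−1.0·0.4398) = 2.98·0.6442 = 1.92 mg/L.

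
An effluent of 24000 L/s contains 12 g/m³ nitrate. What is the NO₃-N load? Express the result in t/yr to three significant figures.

24000 L/s = 24 m³/s.
Mass flux = Q·C = 24 m³/s × 12 g/m³ = 288 g/s.
= 288 g/s × 31.56 = 9089 t/yr.

9090 t/yr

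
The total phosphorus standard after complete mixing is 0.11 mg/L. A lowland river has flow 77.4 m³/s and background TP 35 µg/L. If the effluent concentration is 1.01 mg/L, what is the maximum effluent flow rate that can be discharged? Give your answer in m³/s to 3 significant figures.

6.45 m³/s

35 µg/L = 0.035 mg/L.
Mass balance at complete mixing: C_std·(Q_w + Q_r) = Q_w·C_e + Q_r·C_b.
Rearranging, Q_w = Q_r·(C_std − C_b)/(C_e − C_std) = 77.4·(0.11 − 0.035) / (1.01 − 0.11) = 6.45 m³/s.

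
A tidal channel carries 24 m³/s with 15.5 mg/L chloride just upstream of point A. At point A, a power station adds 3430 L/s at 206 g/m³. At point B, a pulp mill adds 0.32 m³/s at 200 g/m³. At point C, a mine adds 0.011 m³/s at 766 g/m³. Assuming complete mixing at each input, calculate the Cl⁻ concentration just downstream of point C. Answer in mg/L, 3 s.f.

3430 L/s = 3.43 m³/s.
After input A: C = (24·15.5 + 3.43·206) / 27.43 = 39.32 mg/L.
After input B: C = (27.43·39.32 + 0.32·200) / 27.75 = 41.17 mg/L.
After input C: C = (27.75·41.17 + 0.011·766) / 27.76 = 41.46 mg/L.

41.5 mg/L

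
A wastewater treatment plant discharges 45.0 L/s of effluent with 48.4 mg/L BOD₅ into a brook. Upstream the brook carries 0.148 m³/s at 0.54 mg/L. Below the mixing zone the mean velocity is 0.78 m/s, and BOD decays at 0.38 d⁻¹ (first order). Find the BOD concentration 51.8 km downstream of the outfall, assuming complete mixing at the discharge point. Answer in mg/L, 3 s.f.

45.0 L/s = 0.045 m³/s.
After complete mixing, C₀ = (0.045·48.4 + 0.148·0.54) / 0.193 = 11.7 mg/L.
Travel time t = 5.18e+04 m / 0.78 m/s = 6.641e+04 s = 0.7686 d.
C = 11.7·exp(−0.38·0.7686) = 11.7·0.7467 = 8.736 mg/L.

8.74 mg/L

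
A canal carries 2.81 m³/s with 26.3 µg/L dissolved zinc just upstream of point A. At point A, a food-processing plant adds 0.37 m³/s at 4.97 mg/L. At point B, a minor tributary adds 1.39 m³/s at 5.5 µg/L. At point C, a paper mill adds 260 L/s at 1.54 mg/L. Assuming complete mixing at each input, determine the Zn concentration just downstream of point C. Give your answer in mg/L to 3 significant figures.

0.481 mg/L

26.3 µg/L = 0.0263 mg/L.
After input A: C = (2.81·0.0263 + 0.37·4.97) / 3.18 = 0.6015 mg/L.
5.5 µg/L = 0.0055 mg/L.
After input B: C = (3.18·0.6015 + 1.39·0.0055) / 4.57 = 0.4202 mg/L.
260 L/s = 0.26 m³/s.
After input C: C = (4.57·0.4202 + 0.26·1.54) / 4.83 = 0.4805 mg/L.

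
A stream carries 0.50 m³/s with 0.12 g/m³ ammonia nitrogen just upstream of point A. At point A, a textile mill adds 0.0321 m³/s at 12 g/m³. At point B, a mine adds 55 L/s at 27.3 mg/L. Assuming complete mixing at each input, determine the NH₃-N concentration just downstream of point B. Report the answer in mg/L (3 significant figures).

After input A: C = (0.5·0.12 + 0.0321·12) / 0.5321 = 0.8367 mg/L.
55 L/s = 0.055 m³/s.
After input B: C = (0.5321·0.8367 + 0.055·27.3) / 0.5871 = 3.316 mg/L.

3.32 mg/L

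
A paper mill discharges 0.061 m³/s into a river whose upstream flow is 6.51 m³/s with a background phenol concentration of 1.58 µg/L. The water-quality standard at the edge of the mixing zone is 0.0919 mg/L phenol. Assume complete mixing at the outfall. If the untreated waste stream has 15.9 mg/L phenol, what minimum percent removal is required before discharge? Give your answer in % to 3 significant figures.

1.58 µg/L = 0.00158 mg/L.
Mass balance: 0.0919·6.571 = 0.061·Cₑ + 6.51·0.00158.
Cₑ = (0.6039 − 0.01029) / 0.061 = 9.731 mg/L.
Required removal = 1 − 9.731/15.9 = 38.8 %.

38.8 %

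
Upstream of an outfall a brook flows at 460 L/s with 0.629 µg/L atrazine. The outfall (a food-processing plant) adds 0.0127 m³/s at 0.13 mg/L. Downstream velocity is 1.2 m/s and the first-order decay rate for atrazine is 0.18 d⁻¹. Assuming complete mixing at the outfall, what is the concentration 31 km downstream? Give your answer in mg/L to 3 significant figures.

460 L/s = 0.46 m³/s.
0.629 µg/L = 0.000629 mg/L.
After complete mixing, C₀ = (0.0127·0.13 + 0.46·0.000629) / 0.4727 = 0.004105 mg/L.
Travel time t = 3.1e+04 m / 1.2 m/s = 2.583e+04 s = 0.299 d.
C = 0.004105·exp(−0.18·0.299) = 0.004105·0.9476 = 0.00389 mg/L.

0.00389 mg/L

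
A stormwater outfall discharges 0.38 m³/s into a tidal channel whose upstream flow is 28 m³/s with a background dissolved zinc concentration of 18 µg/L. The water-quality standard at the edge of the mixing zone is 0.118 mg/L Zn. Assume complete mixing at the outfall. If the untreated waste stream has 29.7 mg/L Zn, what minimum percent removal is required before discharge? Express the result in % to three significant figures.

74.8 %

18 µg/L = 0.018 mg/L.
Mass balance: 0.118·28.38 = 0.38·Cₑ + 28·0.018.
Cₑ = (3.349 − 0.504) / 0.38 = 7.486 mg/L.
Required removal = 1 − 7.486/29.7 = 74.79 %.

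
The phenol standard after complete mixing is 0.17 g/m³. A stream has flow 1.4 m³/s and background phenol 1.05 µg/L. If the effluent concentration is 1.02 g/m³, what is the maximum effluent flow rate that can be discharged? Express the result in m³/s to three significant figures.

1.05 µg/L = 0.00105 mg/L.
Mass balance at complete mixing: C_std·(Q_w + Q_r) = Q_w·C_e + Q_r·C_b.
Rearranging, Q_w = Q_r·(C_std − C_b)/(C_e − C_std) = 1.4·(0.17 − 0.00105) / (1.02 − 0.17) = 0.2783 m³/s.

0.278 m³/s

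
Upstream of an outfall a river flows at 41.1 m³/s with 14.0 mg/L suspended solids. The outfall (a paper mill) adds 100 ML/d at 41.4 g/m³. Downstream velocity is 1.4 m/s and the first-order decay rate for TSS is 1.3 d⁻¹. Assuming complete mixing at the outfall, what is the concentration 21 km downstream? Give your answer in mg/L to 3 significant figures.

100 ML/d = 1.157 m³/s.
After complete mixing, C₀ = (1.157·41.4 + 41.1·14) / 42.26 = 14.75 mg/L.
Travel time t = 2.1e+04 m / 1.4 m/s = 1.5e+04 s = 0.1736 d.
C = 14.75·exp(−1.3·0.1736) = 14.75·0.798 = 11.77 mg/L.

11.8 mg/L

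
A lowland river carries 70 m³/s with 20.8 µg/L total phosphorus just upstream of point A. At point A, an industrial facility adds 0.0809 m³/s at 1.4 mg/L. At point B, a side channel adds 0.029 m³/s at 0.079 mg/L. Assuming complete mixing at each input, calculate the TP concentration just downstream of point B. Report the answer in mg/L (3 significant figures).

20.8 µg/L = 0.0208 mg/L.
After input A: C = (70·0.0208 + 0.0809·1.4) / 70.08 = 0.02239 mg/L.
After input B: C = (70.08·0.02239 + 0.029·0.079) / 70.11 = 0.02242 mg/L.

0.0224 mg/L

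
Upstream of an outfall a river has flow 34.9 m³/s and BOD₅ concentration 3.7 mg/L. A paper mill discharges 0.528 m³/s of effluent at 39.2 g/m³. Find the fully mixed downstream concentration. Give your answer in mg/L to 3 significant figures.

4.23 mg/L

Conservation of mass across the mixing zone: C = (0.528·39.2 + 34.9·3.7) / (0.528 + 34.9) = 149.8/35.43 = 4.229 mg/L.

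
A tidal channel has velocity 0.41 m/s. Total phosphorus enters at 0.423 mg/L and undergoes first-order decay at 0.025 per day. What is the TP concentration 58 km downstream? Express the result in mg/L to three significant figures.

Travel time t = 58 km / 0.41 m/s = 5.8e+04/0.41 = 1.415e+05 s = 1.637 d.
First-order decay: C = 0.423·exp(−0.025·1.637) = 0.423·0.9599 = 0.406 mg/L.

0.406 mg/L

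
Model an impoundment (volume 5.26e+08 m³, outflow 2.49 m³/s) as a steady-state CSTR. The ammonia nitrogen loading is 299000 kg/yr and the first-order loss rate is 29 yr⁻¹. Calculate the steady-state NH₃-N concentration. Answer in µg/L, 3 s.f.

19.5 µg/L

Outflow Q = 2.49 m³/s × 3.156e+07 s/yr = 7.858e+07 m³/yr.
Steady-state CSTR mass balance: W = Q·C + k·V·C, so C = W/(Q + kV).
Q + kV = 7.858e+07 + 29·5.26e+08 = 1.533e+10 m³/yr.
C = 299000/1.533e+10 = 1.95e-05 kg/m³ = 0.0195 mg/L = 19.5 µg/L.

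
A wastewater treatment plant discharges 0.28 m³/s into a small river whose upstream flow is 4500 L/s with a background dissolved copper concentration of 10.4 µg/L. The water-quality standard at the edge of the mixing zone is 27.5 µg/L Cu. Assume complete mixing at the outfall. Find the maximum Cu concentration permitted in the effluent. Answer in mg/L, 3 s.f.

4500 L/s = 4.5 m³/s.
10.4 µg/L = 0.0104 mg/L.
27.5 µg/L = 0.0275 mg/L.
Mass balance: 0.0275·4.78 = 0.28·Cₑ + 4.5·0.0104.
Cₑ = (0.1315 − 0.0468) / 0.28 = 0.3023 mg/L.

0.302 mg/L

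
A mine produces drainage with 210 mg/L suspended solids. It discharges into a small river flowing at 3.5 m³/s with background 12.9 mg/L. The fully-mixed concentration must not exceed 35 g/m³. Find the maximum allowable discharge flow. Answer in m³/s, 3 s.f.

0.442 m³/s

Mass balance at complete mixing: C_std·(Q_w + Q_r) = Q_w·C_e + Q_r·C_b.
Rearranging, Q_w = Q_r·(C_std − C_b)/(C_e − C_std) = 3.5·(35 − 12.9) / (210 − 35) = 0.442 m³/s.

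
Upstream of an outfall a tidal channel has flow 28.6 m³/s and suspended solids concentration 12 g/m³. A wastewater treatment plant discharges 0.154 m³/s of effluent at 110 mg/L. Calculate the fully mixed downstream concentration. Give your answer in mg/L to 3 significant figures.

Conservation of mass across the mixing zone: C = (0.154·110 + 28.6·12) / (0.154 + 28.6) = 360.1/28.75 = 12.52 mg/L.

12.5 mg/L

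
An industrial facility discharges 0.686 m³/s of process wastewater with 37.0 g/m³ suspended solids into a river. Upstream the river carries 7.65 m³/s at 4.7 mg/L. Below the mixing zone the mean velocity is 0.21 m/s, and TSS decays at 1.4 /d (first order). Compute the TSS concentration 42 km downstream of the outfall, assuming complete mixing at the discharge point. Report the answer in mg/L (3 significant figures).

After complete mixing, C₀ = (0.686·37 + 7.65·4.7) / 8.336 = 7.358 mg/L.
Travel time t = 4.2e+04 m / 0.21 m/s = 2e+05 s = 2.315 d.
C = 7.358·exp(−1.4·2.315) = 7.358·0.03913 = 0.288 mg/L.

0.288 mg/L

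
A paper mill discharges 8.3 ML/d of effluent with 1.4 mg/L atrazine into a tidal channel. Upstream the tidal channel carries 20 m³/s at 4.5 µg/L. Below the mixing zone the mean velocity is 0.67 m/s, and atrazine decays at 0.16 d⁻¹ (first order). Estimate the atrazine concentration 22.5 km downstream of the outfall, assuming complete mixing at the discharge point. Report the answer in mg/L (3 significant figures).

8.3 ML/d = 0.09606 m³/s.
4.5 µg/L = 0.0045 mg/L.
After complete mixing, C₀ = (0.09606·1.4 + 20·0.0045) / 20.1 = 0.01117 mg/L.
Travel time t = 2.25e+04 m / 0.67 m/s = 3.358e+04 s = 0.3887 d.
C = 0.01117·exp(−0.16·0.3887) = 0.01117·0.9397 = 0.0105 mg/L.

0.0105 mg/L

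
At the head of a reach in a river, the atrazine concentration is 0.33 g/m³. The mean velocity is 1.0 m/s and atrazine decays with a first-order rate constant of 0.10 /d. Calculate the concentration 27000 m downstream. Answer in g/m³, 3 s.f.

Travel time t = 27000 m / 1.0 m/s = 2.7e+04/1.0 = 2.7e+04 s = 0.3125 d.
First-order decay: C = 0.33·exp(−0.10·0.3125) = 0.33·0.9692 = 0.3198 g/m³.

0.320 g/m³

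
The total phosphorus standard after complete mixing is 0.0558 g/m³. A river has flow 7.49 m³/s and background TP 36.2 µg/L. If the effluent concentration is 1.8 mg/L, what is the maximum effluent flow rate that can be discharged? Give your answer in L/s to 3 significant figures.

84.2 L/s

36.2 µg/L = 0.0362 mg/L.
Mass balance at complete mixing: C_std·(Q_w + Q_r) = Q_w·C_e + Q_r·C_b.
Rearranging, Q_w = Q_r·(C_std − C_b)/(C_e − C_std) = 7.49·(0.0558 − 0.0362) / (1.8 − 0.0558) = 0.08417 m³/s.
= 84.17 L/s.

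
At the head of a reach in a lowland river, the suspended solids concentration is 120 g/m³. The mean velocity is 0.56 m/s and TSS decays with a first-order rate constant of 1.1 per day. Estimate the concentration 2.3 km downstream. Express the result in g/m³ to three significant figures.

114 g/m³

Travel time t = 2.3 km / 0.56 m/s = 2300/0.56 = 4107 s = 0.04754 d.
First-order decay: C = 120·exp(−1.1·0.04754) = 120·0.9491 = 113.9 g/m³.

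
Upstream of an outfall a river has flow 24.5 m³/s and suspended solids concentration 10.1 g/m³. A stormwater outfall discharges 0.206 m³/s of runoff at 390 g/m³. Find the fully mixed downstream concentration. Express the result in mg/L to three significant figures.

13.3 mg/L

By mass balance at complete mixing, C = (0.206·390 + 24.5·10.1) / (0.206 + 24.5) = 327.8/24.71 = 13.27 mg/L.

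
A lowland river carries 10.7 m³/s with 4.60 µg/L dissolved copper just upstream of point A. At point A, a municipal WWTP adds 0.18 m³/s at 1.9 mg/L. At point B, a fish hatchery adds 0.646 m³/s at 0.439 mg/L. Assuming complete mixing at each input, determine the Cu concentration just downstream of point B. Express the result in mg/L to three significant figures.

0.0585 mg/L

4.60 µg/L = 0.0046 mg/L.
After input A: C = (10.7·0.0046 + 0.18·1.9) / 10.88 = 0.03596 mg/L.
After input B: C = (10.88·0.03596 + 0.646·0.439) / 11.53 = 0.05855 mg/L.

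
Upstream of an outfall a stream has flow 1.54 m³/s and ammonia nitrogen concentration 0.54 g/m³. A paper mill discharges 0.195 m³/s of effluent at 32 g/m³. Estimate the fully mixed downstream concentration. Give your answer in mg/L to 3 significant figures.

4.08 mg/L

Conservation of mass across the mixing zone: C = (0.195·32 + 1.54·0.54) / (0.195 + 1.54) = 7.072/1.735 = 4.076 mg/L.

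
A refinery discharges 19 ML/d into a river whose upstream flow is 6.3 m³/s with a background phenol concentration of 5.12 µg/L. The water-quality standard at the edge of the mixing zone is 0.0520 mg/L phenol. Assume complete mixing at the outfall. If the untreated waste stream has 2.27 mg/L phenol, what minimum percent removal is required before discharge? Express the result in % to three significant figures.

38.5 %

19 ML/d = 0.2199 m³/s.
5.12 µg/L = 0.00512 mg/L.
Mass balance: 0.052·6.52 = 0.2199·Cₑ + 6.3·0.00512.
Cₑ = (0.339 − 0.03226) / 0.2199 = 1.395 mg/L.
Required removal = 1 − 1.395/2.27 = 38.54 %.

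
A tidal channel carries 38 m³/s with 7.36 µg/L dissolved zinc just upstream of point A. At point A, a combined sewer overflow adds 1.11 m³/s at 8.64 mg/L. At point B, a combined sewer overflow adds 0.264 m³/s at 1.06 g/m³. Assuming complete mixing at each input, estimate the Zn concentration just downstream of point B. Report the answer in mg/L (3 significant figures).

7.36 µg/L = 0.00736 mg/L.
After input A: C = (38·0.00736 + 1.11·8.64) / 39.11 = 0.2524 mg/L.
After input B: C = (39.11·0.2524 + 0.264·1.06) / 39.37 = 0.2578 mg/L.

0.258 mg/L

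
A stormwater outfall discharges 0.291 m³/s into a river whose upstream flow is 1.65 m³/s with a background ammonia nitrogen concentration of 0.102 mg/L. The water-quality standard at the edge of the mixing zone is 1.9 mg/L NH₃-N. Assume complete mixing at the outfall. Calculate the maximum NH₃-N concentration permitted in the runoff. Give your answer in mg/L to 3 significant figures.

12.1 mg/L

Mass balance: 1.9·1.941 = 0.291·Cₑ + 1.65·0.102.
Cₑ = (3.688 − 0.1683) / 0.291 = 12.09 mg/L.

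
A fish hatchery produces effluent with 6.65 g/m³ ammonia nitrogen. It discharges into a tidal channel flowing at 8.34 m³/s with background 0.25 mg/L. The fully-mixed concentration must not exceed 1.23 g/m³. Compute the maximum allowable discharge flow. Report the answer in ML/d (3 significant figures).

130 ML/d

Mass balance at complete mixing: C_std·(Q_w + Q_r) = Q_w·C_e + Q_r·C_b.
Rearranging, Q_w = Q_r·(C_std − C_b)/(C_e − C_std) = 8.34·(1.23 − 0.25) / (6.65 − 1.23) = 1.508 m³/s.
= 130.3 ML/d.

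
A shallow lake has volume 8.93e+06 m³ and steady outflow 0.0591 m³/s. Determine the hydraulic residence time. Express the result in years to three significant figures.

4.79 yr

Q = 0.0591 m³/s × 3.156e+07 s/yr = 1.865e+06 m³/yr.
Hydraulic residence time τ = V/Q = 8.93e+06/1.865e+06 = 4.788 yr.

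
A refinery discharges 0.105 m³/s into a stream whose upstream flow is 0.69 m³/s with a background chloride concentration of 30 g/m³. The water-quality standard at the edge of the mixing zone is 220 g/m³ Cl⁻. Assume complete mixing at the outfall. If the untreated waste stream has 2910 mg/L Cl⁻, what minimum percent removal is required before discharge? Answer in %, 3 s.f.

49.5 %

Mass balance: 220·0.795 = 0.105·Cₑ + 0.69·30.
Cₑ = (174.9 − 20.7) / 0.105 = 1469 mg/L.
Required removal = 1 − 1469/2910 = 49.53 %.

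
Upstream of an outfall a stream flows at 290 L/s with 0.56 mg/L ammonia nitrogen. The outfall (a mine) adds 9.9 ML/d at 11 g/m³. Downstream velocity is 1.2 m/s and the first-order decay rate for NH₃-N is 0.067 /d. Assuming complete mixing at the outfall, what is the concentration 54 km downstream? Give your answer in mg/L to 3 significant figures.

3.40 mg/L

9.9 ML/d = 0.1146 m³/s.
290 L/s = 0.29 m³/s.
After complete mixing, C₀ = (0.1146·11 + 0.29·0.56) / 0.4046 = 3.517 mg/L.
Travel time t = 5.4e+04 m / 1.2 m/s = 4.5e+04 s = 0.5208 d.
C = 3.517·exp(−0.067·0.5208) = 3.517·0.9657 = 3.396 mg/L.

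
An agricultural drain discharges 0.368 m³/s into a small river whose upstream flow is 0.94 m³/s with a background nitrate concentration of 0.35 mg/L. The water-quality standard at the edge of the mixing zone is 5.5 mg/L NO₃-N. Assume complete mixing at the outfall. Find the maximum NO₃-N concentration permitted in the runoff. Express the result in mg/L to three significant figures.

Mass balance: 5.5·1.308 = 0.368·Cₑ + 0.94·0.35.
Cₑ = (7.194 − 0.329) / 0.368 = 18.65 mg/L.

18.7 mg/L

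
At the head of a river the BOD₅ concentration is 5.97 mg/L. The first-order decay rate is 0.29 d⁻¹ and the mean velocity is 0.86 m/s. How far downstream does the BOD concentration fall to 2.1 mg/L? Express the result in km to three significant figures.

268 km

From C = C₀·e^(−kt), t = ln(C₀/C)/k = ln(5.97/2.1)/0.29 = 1.045/0.29 = 3.603 d.
Distance = v·t = 0.86 m/s × 3.113e+05 s = 2.677e+05 m = 267.7 km.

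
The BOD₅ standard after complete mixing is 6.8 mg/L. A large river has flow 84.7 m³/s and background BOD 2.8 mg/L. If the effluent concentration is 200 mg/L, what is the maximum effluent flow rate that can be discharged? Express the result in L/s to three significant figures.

Mass balance at complete mixing: C_std·(Q_w + Q_r) = Q_w·C_e + Q_r·C_b.
Rearranging, Q_w = Q_r·(C_std − C_b)/(C_e − C_std) = 84.7·(6.8 − 2.8) / (200 − 6.8) = 1.754 m³/s.
= 1754 L/s.

1750 L/s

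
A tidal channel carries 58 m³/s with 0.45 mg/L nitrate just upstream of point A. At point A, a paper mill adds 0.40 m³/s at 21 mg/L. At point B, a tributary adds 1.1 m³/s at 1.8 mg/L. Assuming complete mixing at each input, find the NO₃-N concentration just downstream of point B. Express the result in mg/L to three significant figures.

After input A: C = (58·0.45 + 0.4·21) / 58.4 = 0.5908 mg/L.
After input B: C = (58.4·0.5908 + 1.1·1.8) / 59.5 = 0.6131 mg/L.

0.613 mg/L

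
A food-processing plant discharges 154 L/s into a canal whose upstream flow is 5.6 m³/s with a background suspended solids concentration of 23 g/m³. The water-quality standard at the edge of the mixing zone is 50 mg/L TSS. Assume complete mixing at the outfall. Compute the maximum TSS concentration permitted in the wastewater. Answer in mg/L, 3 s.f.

1030 mg/L

154 L/s = 0.154 m³/s.
Mass balance: 50·5.754 = 0.154·Cₑ + 5.6·23.
Cₑ = (287.7 − 128.8) / 0.154 = 1032 mg/L.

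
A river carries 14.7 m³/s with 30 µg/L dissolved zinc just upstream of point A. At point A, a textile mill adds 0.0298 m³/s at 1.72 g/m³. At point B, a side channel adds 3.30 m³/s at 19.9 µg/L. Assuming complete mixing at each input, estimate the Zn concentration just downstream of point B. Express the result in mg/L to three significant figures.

30 µg/L = 0.03 mg/L.
After input A: C = (14.7·0.03 + 0.0298·1.72) / 14.73 = 0.03342 mg/L.
19.9 µg/L = 0.0199 mg/L.
After input B: C = (14.73·0.03342 + 3.3·0.0199) / 18.03 = 0.03094 mg/L.

0.0309 mg/L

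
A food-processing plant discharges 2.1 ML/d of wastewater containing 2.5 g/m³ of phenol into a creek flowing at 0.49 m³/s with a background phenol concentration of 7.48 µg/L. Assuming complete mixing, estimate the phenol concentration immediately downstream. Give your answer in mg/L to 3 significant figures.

2.1 ML/d = 0.02431 m³/s.
7.48 µg/L = 0.00748 mg/L.
Flow-weighted mixing gives C = (0.02431·2.5 + 0.49·0.00748) / (0.02431 + 0.49) = 0.06443/0.5143 = 0.1253 mg/L.

0.125 mg/L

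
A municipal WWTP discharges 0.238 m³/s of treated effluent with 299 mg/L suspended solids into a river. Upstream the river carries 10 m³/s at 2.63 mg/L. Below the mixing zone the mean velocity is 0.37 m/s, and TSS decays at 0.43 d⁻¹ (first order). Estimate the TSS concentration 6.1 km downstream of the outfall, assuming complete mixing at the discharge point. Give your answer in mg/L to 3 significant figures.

8.77 mg/L

After complete mixing, C₀ = (0.238·299 + 10·2.63) / 10.24 = 9.52 mg/L.
Travel time t = 6100 m / 0.37 m/s = 1.649e+04 s = 0.1908 d.
C = 9.52·exp(−0.43·0.1908) = 9.52·0.9212 = 8.77 mg/L.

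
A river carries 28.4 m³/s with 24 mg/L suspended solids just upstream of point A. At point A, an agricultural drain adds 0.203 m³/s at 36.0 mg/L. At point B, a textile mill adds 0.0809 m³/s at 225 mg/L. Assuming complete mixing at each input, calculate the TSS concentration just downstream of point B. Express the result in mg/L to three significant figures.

24.7 mg/L

After input A: C = (28.4·24 + 0.203·36) / 28.6 = 24.09 mg/L.
After input B: C = (28.6·24.09 + 0.0809·225) / 28.68 = 24.65 mg/L.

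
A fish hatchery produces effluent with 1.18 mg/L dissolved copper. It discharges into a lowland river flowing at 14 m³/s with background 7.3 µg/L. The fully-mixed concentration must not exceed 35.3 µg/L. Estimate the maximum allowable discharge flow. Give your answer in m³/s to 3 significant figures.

0.342 m³/s

7.3 µg/L = 0.0073 mg/L.
35.3 µg/L = 0.0353 mg/L.
Mass balance at complete mixing: C_std·(Q_w + Q_r) = Q_w·C_e + Q_r·C_b.
Rearranging, Q_w = Q_r·(C_std − C_b)/(C_e − C_std) = 14·(0.0353 − 0.0073) / (1.18 − 0.0353) = 0.3424 m³/s.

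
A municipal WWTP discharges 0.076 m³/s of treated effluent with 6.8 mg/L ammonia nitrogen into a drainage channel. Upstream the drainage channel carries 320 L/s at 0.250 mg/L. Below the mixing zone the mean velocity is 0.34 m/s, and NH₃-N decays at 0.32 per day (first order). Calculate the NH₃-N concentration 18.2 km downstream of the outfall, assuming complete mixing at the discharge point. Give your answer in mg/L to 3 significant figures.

1.24 mg/L

320 L/s = 0.32 m³/s.
After complete mixing, C₀ = (0.076·6.8 + 0.32·0.25) / 0.396 = 1.507 mg/L.
Travel time t = 1.82e+04 m / 0.34 m/s = 5.353e+04 s = 0.6196 d.
C = 1.507·exp(−0.32·0.6196) = 1.507·0.8202 = 1.236 mg/L.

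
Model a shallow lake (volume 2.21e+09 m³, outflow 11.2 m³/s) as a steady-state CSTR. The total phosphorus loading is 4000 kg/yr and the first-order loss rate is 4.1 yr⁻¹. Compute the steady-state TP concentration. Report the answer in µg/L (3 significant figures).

Outflow Q = 11.2 m³/s × 3.156e+07 s/yr = 3.534e+08 m³/yr.
Steady-state CSTR mass balance: W = Q·C + k·V·C, so C = W/(Q + kV).
Q + kV = 3.534e+08 + 4.1·2.21e+09 = 9.414e+09 m³/yr.
C = 4000/9.414e+09 = 4.249e-07 kg/m³ = 0.0004249 mg/L = 0.4249 µg/L.

0.425 µg/L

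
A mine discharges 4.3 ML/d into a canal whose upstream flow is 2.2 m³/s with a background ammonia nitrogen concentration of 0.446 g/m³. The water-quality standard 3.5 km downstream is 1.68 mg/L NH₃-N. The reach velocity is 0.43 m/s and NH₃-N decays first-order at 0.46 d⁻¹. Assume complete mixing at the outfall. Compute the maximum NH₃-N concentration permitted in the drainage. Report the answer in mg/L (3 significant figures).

59.6 mg/L

4.3 ML/d = 0.04977 m³/s.
Travel time to the compliance point: t = 3500/0.43 = 8140 s = 0.09421 d; decay factor exp(−0.46·0.09421) = 0.9576.
So the concentration just after mixing may be at most 1.68/0.9576 = 1.754 mg/L.
Mass balance: 1.754·2.25 = 0.04977·Cₑ + 2.2·0.446.
Cₑ = (3.947 − 0.9812) / 0.04977 = 59.59 mg/L.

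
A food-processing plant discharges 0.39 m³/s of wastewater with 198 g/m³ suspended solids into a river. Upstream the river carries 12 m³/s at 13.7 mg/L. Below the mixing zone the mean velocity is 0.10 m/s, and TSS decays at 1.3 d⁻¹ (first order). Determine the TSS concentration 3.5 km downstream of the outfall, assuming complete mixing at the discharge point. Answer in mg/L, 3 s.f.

11.5 mg/L

After complete mixing, C₀ = (0.39·198 + 12·13.7) / 12.39 = 19.5 mg/L.
Travel time t = 3500 m / 0.10 m/s = 3.5e+04 s = 0.4051 d.
C = 19.5·exp(−1.3·0.4051) = 19.5·0.5906 = 11.52 mg/L.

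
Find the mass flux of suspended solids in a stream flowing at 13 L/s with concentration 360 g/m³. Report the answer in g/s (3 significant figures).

4.68 g/s

13 L/s = 0.013 m³/s.
Mass flux = Q·C = 0.013 m³/s × 360 g/m³ = 4.68 g/s.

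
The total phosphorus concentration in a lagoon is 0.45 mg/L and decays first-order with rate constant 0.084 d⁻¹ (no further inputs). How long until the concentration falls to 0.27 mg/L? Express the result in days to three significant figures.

6.08 d

t = ln(C₀/C)/k = ln(0.45/0.27)/0.084 = 0.5108/0.084 = 6.081 d.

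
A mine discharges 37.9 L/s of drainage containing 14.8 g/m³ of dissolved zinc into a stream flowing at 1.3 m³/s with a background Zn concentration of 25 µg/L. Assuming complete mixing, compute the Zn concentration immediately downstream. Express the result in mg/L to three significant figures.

37.9 L/s = 0.0379 m³/s.
25 µg/L = 0.025 mg/L.
By mass balance at complete mixing, C = (0.0379·14.8 + 1.3·0.025) / (0.0379 + 1.3) = 0.5934/1.338 = 0.4435 mg/L.

0.444 mg/L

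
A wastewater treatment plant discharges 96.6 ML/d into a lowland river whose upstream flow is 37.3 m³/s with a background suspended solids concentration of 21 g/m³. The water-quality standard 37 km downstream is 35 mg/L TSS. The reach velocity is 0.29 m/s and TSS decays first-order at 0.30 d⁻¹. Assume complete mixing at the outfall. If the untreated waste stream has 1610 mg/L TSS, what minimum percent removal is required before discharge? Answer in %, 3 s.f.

27.2 %

96.6 ML/d = 1.118 m³/s.
Travel time to the compliance point: t = 3.7e+04/0.29 = 1.276e+05 s = 1.477 d; decay factor exp(−0.30·1.477) = 0.6421.
So the concentration just after mixing may be at most 35/0.6421 = 54.51 mg/L.
Mass balance: 54.51·38.42 = 1.118·Cₑ + 37.3·21.
Cₑ = (2094 − 783.3) / 1.118 = 1172 mg/L.
Required removal = 1 − 1172/1610 = 27.18 %.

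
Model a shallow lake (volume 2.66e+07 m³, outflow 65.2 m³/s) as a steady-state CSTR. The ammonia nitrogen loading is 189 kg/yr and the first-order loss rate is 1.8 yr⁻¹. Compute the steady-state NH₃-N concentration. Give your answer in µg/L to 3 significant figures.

Outflow Q = 65.2 m³/s × 3.156e+07 s/yr = 2.058e+09 m³/yr.
Steady-state CSTR mass balance: W = Q·C + k·V·C, so C = W/(Q + kV).
Q + kV = 2.058e+09 + 1.8·2.66e+07 = 2.105e+09 m³/yr.
C = 189/2.105e+09 = 8.977e-08 kg/m³ = 8.977e-05 mg/L = 0.08977 µg/L.

0.0898 µg/L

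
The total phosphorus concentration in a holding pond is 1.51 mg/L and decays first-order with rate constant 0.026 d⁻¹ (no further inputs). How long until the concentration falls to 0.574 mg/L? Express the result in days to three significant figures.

37.2 d

t = ln(C₀/C)/k = ln(1.51/0.574)/0.026 = 0.9672/0.026 = 37.2 d.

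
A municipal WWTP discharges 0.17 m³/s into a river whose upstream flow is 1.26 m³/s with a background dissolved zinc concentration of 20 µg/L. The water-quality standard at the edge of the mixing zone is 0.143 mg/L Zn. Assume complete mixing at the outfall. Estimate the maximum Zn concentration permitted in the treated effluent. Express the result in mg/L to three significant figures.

20 µg/L = 0.02 mg/L.
Mass balance: 0.143·1.43 = 0.17·Cₑ + 1.26·0.02.
Cₑ = (0.2045 − 0.0252) / 0.17 = 1.055 mg/L.

1.05 mg/L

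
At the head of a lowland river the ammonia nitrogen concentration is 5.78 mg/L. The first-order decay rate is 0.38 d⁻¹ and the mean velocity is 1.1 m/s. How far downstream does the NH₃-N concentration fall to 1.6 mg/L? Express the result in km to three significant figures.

321 km

From C = C₀·e^(−kt), t = ln(C₀/C)/k = ln(5.78/1.6)/0.38 = 1.284/0.38 = 3.38 d.
Distance = v·t = 1.1 m/s × 2.92e+05 s = 3.212e+05 m = 321.2 km.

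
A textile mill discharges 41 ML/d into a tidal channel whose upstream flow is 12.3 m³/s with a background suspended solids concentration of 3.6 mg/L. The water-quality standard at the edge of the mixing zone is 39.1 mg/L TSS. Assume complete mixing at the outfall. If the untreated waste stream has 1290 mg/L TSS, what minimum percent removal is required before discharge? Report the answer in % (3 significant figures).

25.6 %

41 ML/d = 0.4745 m³/s.
Mass balance: 39.1·12.77 = 0.4745·Cₑ + 12.3·3.6.
Cₑ = (499.5 − 44.28) / 0.4745 = 959.3 mg/L.
Required removal = 1 − 959.3/1290 = 25.64 %.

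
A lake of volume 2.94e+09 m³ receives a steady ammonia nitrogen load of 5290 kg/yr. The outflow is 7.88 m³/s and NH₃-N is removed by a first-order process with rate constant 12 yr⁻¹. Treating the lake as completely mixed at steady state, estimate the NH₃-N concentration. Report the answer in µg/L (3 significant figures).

Outflow Q = 7.88 m³/s × 3.156e+07 s/yr = 2.487e+08 m³/yr.
Steady-state CSTR mass balance: W = Q·C + k·V·C, so C = W/(Q + kV).
Q + kV = 2.487e+08 + 12·2.94e+09 = 3.553e+10 m³/yr.
C = 5290/3.553e+10 = 1.489e-07 kg/m³ = 0.0001489 mg/L = 0.1489 µg/L.

0.149 µg/L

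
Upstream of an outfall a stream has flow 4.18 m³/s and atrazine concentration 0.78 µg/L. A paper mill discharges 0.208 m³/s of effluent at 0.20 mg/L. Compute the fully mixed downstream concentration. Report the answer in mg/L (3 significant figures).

0.78 µg/L = 0.00078 mg/L.
Flow-weighted mixing gives C = (0.208·0.2 + 4.18·0.00078) / (0.208 + 4.18) = 0.04486/4.388 = 0.01022 mg/L.

0.0102 mg/L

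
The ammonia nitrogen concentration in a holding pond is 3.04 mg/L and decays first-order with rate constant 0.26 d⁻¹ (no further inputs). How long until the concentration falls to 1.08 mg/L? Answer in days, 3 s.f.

t = ln(C₀/C)/k = ln(3.04/1.08)/0.26 = 1.035/0.26 = 3.98 d.

3.98 d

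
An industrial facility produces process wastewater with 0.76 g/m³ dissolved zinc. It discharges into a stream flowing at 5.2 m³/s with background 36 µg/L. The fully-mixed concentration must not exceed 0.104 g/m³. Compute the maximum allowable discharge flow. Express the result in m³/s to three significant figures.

36 µg/L = 0.036 mg/L.
Mass balance at complete mixing: C_std·(Q_w + Q_r) = Q_w·C_e + Q_r·C_b.
Rearranging, Q_w = Q_r·(C_std − C_b)/(C_e − C_std) = 5.2·(0.104 − 0.036) / (0.76 − 0.104) = 0.539 m³/s.

0.539 m³/s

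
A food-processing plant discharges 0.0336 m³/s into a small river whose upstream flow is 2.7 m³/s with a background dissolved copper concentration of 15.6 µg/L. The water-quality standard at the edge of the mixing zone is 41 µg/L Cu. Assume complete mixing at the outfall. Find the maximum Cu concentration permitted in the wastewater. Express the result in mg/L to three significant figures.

2.08 mg/L

15.6 µg/L = 0.0156 mg/L.
41 µg/L = 0.041 mg/L.
Mass balance: 0.041·2.734 = 0.0336·Cₑ + 2.7·0.0156.
Cₑ = (0.1121 − 0.04212) / 0.0336 = 2.082 mg/L.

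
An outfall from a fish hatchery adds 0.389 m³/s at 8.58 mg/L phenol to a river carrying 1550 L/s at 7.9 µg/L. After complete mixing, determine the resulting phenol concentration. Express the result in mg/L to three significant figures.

1550 L/s = 1.55 m³/s.
7.9 µg/L = 0.0079 mg/L.
Flow-weighted mixing gives C = (0.389·8.58 + 1.55·0.0079) / (0.389 + 1.55) = 3.35/1.939 = 1.728 mg/L.

1.73 mg/L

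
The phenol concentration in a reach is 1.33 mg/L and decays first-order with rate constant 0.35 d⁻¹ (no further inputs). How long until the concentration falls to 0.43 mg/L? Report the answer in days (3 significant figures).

3.23 d

t = ln(C₀/C)/k = ln(1.33/0.43)/0.35 = 1.129/0.35 = 3.226 d.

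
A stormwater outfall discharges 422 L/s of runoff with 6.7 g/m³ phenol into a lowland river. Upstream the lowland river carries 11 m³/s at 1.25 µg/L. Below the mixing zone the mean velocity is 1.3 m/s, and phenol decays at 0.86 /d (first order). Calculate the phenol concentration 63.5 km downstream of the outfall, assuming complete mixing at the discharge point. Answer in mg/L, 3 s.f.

0.153 mg/L

422 L/s = 0.422 m³/s.
1.25 µg/L = 0.00125 mg/L.
After complete mixing, C₀ = (0.422·6.7 + 11·0.00125) / 11.42 = 0.2487 mg/L.
Travel time t = 6.35e+04 m / 1.3 m/s = 4.885e+04 s = 0.5653 d.
C = 0.2487·exp(−0.86·0.5653) = 0.2487·0.615 = 0.153 mg/L.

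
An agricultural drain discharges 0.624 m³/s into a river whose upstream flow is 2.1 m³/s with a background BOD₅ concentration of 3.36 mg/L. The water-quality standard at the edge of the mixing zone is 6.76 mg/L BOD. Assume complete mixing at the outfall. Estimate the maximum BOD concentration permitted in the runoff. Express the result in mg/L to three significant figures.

Mass balance: 6.76·2.724 = 0.624·Cₑ + 2.1·3.36.
Cₑ = (18.41 − 7.056) / 0.624 = 18.2 mg/L.

18.2 mg/L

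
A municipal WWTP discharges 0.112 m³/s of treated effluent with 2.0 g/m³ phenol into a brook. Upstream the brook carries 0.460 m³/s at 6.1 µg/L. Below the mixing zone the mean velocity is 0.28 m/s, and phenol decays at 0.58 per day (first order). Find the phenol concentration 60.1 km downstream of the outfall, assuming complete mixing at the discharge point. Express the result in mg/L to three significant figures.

0.0939 mg/L

6.1 µg/L = 0.0061 mg/L.
After complete mixing, C₀ = (0.112·2 + 0.46·0.0061) / 0.572 = 0.3965 mg/L.
Travel time t = 6.01e+04 m / 0.28 m/s = 2.146e+05 s = 2.484 d.
C = 0.3965·exp(−0.58·2.484) = 0.3965·0.2367 = 0.09386 mg/L.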